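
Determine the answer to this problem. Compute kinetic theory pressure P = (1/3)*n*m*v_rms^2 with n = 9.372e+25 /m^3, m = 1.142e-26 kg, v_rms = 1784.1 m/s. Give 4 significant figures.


Step 1: v_rms^2 = 1784.1^2 = 3.183e+06
Step 2: n*m = 9.372e+25*1.142e-26 = 1.07
Step 3: P = (1/3)*1.07*3.183e+06 = 1.136e+06 Pa

1.136e+06


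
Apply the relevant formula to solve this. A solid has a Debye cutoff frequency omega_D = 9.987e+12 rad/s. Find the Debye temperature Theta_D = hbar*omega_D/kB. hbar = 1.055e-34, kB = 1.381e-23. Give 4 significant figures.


Step 1: hbar*omega_D = 1.055e-34 * 9.987e+12 = 1.054e-21 J
Step 2: Theta_D = 1.054e-21 / 1.381e-23
Step 3: Theta_D = 76.29 K

76.29


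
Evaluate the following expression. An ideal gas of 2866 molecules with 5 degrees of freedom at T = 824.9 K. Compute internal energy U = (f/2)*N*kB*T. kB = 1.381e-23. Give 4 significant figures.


Step 1: f/2 = 5/2 = 2.5
Step 2: N*kB*T = 2866*1.381e-23*824.9 = 3.265e-17
Step 3: U = 2.5 * 3.265e-17 = 8.162e-17 J

8.162e-17


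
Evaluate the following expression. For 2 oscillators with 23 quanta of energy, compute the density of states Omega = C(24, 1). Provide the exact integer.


Step 1: Use binomial coefficient C(24, 1)
Step 2: Numerator = 24! / 23!
Step 3: Denominator = 1!
Step 4: Omega = 24

24


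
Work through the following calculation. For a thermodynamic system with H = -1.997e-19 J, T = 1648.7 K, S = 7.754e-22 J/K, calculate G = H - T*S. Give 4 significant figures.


Step 1: T*S = 1648.7 * 7.754e-22 = 1.278e-18 J
Step 2: G = H - T*S = -1.997e-19 - 1.278e-18
Step 3: G = -1.478e-18 J

-1.478e-18


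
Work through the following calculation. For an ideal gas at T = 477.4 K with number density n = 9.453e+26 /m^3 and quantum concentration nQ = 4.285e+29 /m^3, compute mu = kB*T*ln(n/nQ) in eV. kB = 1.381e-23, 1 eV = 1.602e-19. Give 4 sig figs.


Step 1: n/nQ = 9.453e+26/4.285e+29 = 0.002206
Step 2: ln(n/nQ) = -6.117
Step 3: mu = kB*T*ln(n/nQ) = 6.593e-21*-6.117 = -4.033e-20 J
Step 4: Convert to eV: -4.033e-20/1.602e-19 = -0.2517 eV

-0.2517


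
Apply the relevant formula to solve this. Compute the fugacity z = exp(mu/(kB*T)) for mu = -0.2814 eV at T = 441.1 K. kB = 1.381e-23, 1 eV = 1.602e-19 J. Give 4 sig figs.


Step 1: Convert mu to Joules: -0.2814*1.602e-19 = -4.508e-20 J
Step 2: kB*T = 1.381e-23*441.1 = 6.092e-21 J
Step 3: mu/(kB*T) = -7.4
Step 4: z = exp(-7.4) = 0.000611

0.000611


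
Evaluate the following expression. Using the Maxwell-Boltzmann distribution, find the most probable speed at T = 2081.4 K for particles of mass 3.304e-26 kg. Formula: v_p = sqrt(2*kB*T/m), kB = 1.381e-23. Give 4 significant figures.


Step 1: Numerator = 2*kB*T = 2*1.381e-23*2081.4 = 5.749e-20
Step 2: Ratio = 5.749e-20 / 3.304e-26 = 1.74e+06
Step 3: v_p = sqrt(1.74e+06) = 1319 m/s

1319


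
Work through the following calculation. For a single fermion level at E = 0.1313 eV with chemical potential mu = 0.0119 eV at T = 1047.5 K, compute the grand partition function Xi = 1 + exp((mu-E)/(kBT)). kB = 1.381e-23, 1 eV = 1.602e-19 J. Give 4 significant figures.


Step 1: (mu - E) = 0.0119 - 0.1313 = -0.1194 eV
Step 2: x = (mu-E)*eV/(kB*T) = -0.1194*1.602e-19/(1.381e-23*1047.5) = -1.322
Step 3: exp(x) = 0.2665
Step 4: Xi = 1 + 0.2665 = 1.267

1.267


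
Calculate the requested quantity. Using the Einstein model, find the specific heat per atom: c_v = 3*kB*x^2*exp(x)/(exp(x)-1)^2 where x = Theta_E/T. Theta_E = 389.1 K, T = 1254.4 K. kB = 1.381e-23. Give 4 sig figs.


Step 1: x = Theta_E/T = 389.1/1254.4 = 0.3102
Step 2: x^2 = 0.09622
Step 3: exp(x) = 1.364
Step 4: c_v = 3*1.381e-23*0.09622*1.364/(1.364-1)^2 = 4.11e-23

4.11e-23


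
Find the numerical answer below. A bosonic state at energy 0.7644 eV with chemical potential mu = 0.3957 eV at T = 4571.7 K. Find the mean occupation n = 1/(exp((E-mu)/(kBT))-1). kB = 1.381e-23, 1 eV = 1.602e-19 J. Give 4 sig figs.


Step 1: (E - mu) = 0.3687 eV
Step 2: x = (E-mu)*eV/(kB*T) = 0.3687*1.602e-19/(1.381e-23*4571.7) = 0.9355
Step 3: exp(x) = 2.549
Step 4: n = 1/(exp(x)-1) = 0.6457

0.6457


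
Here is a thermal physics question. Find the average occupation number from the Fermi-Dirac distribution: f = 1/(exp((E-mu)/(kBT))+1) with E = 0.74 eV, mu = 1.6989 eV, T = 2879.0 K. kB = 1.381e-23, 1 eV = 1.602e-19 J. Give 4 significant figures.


Step 1: (E - mu) = 0.74 - 1.6989 = -0.9589 eV
Step 2: Convert: (E-mu)*eV = -1.536e-19 J
Step 3: x = (E-mu)*eV/(kB*T) = -3.864
Step 4: f = 1/(exp(-3.864)+1) = 0.9794

0.9794


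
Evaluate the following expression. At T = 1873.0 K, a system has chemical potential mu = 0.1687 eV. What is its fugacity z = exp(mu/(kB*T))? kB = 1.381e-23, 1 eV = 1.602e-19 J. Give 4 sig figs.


Step 1: Convert mu to Joules: 0.1687*1.602e-19 = 2.703e-20 J
Step 2: kB*T = 1.381e-23*1873.0 = 2.587e-20 J
Step 3: mu/(kB*T) = 1.045
Step 4: z = exp(1.045) = 2.843

2.843


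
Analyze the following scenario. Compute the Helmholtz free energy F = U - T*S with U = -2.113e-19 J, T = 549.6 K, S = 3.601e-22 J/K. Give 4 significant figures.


Step 1: T*S = 549.6 * 3.601e-22 = 1.979e-19 J
Step 2: F = U - T*S = -2.113e-19 - 1.979e-19
Step 3: F = -4.092e-19 J

-4.092e-19


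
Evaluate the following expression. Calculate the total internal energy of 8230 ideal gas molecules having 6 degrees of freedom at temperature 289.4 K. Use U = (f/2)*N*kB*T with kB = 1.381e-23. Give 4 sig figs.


Step 1: f/2 = 6/2 = 3.0
Step 2: N*kB*T = 8230*1.381e-23*289.4 = 3.289e-17
Step 3: U = 3.0 * 3.289e-17 = 9.868e-17 J

9.868e-17


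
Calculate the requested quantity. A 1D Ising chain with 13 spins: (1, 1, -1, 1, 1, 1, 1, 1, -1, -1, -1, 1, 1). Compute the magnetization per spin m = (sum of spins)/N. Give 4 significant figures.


Step 1: Count up spins (+1): 9, down spins (-1): 4
Step 2: Total magnetization M = 9 - 4 = 5
Step 3: m = M/N = 5/13 = 0.3846

0.3846


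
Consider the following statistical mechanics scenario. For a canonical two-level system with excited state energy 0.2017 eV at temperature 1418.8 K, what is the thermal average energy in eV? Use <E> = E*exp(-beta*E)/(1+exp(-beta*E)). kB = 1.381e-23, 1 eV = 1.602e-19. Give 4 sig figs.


Step 1: beta*E = 0.2017*1.602e-19/(1.381e-23*1418.8) = 1.649
Step 2: exp(-beta*E) = 0.1922
Step 3: <E> = 0.2017*0.1922/(1+0.1922) = 0.03252 eV

0.03252


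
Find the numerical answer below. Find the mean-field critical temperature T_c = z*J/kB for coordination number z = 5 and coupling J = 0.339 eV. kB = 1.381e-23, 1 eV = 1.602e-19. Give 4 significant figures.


Step 1: z*J = 5*0.339 = 1.695 eV
Step 2: Convert to Joules: 1.695*1.602e-19 = 2.715e-19 J
Step 3: T_c = 2.715e-19 / 1.381e-23 = 1.966e+04 K

1.966e+04


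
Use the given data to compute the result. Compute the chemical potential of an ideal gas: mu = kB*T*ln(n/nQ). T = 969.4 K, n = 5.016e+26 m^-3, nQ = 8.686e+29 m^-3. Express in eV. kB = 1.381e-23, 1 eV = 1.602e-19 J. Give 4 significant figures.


Step 1: n/nQ = 5.016e+26/8.686e+29 = 0.0005775
Step 2: ln(n/nQ) = -7.457
Step 3: mu = kB*T*ln(n/nQ) = 1.339e-20*-7.457 = -9.983e-20 J
Step 4: Convert to eV: -9.983e-20/1.602e-19 = -0.6231 eV

-0.6231


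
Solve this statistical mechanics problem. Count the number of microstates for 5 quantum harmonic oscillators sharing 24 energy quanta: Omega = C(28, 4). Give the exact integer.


Step 1: Use binomial coefficient C(28, 4)
Step 2: Numerator = 28! / 24!
Step 3: Denominator = 4!
Step 4: Omega = 20475

20475


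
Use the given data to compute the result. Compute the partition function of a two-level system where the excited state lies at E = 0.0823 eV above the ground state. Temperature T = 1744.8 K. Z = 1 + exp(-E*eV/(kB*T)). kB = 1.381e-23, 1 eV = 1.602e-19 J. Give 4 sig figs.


Step 1: Compute beta*E = E*eV/(kB*T) = 0.0823*1.602e-19/(1.381e-23*1744.8) = 0.5472
Step 2: exp(-beta*E) = exp(-0.5472) = 0.5786
Step 3: Z = 1 + 0.5786 = 1.579

1.579


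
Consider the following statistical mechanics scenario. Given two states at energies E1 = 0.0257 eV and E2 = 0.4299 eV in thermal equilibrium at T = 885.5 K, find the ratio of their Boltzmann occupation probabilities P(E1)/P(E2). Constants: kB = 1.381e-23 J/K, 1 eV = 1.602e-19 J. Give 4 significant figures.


Step 1: Compute energy difference dE = E1 - E2 = 0.0257 - 0.4299 = -0.4042 eV
Step 2: Convert to Joules: dE_J = -0.4042 * 1.602e-19 = -6.475e-20 J
Step 3: Compute exponent = -dE_J / (kB * T) = -(-6.475e-20) / (1.381e-23 * 885.5) = 5.295
Step 4: P(E1)/P(E2) = exp(5.295) = 199.4

199.4


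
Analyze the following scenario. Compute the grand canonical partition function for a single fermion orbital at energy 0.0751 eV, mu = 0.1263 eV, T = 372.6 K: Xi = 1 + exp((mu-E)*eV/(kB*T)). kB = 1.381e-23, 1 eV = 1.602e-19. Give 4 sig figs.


Step 1: (mu - E) = 0.1263 - 0.0751 = 0.0512 eV
Step 2: x = (mu-E)*eV/(kB*T) = 0.0512*1.602e-19/(1.381e-23*372.6) = 1.594
Step 3: exp(x) = 4.924
Step 4: Xi = 1 + 4.924 = 5.924

5.924


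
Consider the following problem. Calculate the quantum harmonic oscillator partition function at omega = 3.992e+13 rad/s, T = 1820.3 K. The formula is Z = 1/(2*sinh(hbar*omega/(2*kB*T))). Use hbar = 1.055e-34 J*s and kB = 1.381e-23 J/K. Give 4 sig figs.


Step 1: Compute x = hbar*omega/(kB*T) = 1.055e-34*3.992e+13/(1.381e-23*1820.3) = 0.1675
Step 2: x/2 = 0.08377
Step 3: sinh(x/2) = 0.08387
Step 4: Z = 1/(2*0.08387) = 5.962

5.962


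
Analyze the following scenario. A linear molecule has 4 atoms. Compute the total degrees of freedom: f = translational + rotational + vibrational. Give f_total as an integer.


Step 1: Translational DOF = 3
Step 2: Rotational DOF (linear) = 2
Step 3: Vibrational DOF = 3*4 - 5 = 7
Step 4: Total = 3 + 2 + 7 = 12

12


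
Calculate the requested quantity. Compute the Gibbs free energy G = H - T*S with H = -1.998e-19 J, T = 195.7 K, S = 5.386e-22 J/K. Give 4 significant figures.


Step 1: T*S = 195.7 * 5.386e-22 = 1.054e-19 J
Step 2: G = H - T*S = -1.998e-19 - 1.054e-19
Step 3: G = -3.052e-19 J

-3.052e-19


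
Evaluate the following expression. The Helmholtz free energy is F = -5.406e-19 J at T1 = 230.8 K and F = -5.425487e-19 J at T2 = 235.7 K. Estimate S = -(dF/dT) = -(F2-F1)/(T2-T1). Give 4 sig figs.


Step 1: dF = F2 - F1 = -5.425487e-19 - (-5.406e-19) = -1.9487e-21 J
Step 2: dT = T2 - T1 = 235.7 - 230.8 = 4.9 K
Step 3: S = -dF/dT = -(-1.9487e-21)/4.9 = 3.977e-22 J/K

3.977e-22


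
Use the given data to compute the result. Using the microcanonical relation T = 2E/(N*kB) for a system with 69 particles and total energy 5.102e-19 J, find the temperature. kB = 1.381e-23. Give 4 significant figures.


Step 1: Numerator = 2*E = 2*5.102e-19 = 1.02e-18 J
Step 2: Denominator = N*kB = 69*1.381e-23 = 9.529e-22
Step 3: T = 1.02e-18 / 9.529e-22 = 1071 K

1071


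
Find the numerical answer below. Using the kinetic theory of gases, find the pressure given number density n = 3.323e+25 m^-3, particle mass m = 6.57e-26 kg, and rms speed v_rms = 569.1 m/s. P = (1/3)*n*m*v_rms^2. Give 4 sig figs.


Step 1: v_rms^2 = 569.1^2 = 3.239e+05
Step 2: n*m = 3.323e+25*6.57e-26 = 2.183
Step 3: P = (1/3)*2.183*3.239e+05 = 2.357e+05 Pa

2.357e+05


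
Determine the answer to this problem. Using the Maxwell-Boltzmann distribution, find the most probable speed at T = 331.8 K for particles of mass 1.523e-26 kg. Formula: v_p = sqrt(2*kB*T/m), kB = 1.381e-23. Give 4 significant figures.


Step 1: Numerator = 2*kB*T = 2*1.381e-23*331.8 = 9.164e-21
Step 2: Ratio = 9.164e-21 / 1.523e-26 = 6.017e+05
Step 3: v_p = sqrt(6.017e+05) = 775.7 m/s

775.7


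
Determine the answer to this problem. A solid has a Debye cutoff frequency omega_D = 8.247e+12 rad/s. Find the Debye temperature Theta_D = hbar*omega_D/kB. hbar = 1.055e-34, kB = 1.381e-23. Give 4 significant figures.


Step 1: hbar*omega_D = 1.055e-34 * 8.247e+12 = 8.701e-22 J
Step 2: Theta_D = 8.701e-22 / 1.381e-23
Step 3: Theta_D = 63 K

63


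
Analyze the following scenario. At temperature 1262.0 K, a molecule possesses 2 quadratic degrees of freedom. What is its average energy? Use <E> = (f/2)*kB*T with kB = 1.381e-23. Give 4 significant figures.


Step 1: f/2 = 2/2 = 1
Step 2: kB*T = 1.381e-23 * 1262.0 = 1.743e-20
Step 3: <E> = 1 * 1.743e-20 = 1.743e-20 J

1.743e-20


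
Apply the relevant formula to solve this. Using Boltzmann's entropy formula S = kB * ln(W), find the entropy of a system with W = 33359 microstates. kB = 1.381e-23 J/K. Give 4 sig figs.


Step 1: ln(W) = ln(33359) = 10.42
Step 2: S = kB * ln(W) = 1.381e-23 * 10.42
Step 3: S = 1.438e-22 J/K

1.438e-22


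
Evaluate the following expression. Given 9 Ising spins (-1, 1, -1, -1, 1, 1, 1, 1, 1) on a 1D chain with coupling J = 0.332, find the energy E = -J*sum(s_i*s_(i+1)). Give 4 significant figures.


Step 1: Nearest-neighbor products: -1, -1, 1, -1, 1, 1, 1, 1
Step 2: Sum of products = 2
Step 3: E = -0.332 * 2 = -0.664

-0.664


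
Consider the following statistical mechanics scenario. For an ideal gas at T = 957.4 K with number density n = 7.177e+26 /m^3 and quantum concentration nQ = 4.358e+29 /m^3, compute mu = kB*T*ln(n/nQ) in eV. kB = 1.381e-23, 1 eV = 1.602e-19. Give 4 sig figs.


Step 1: n/nQ = 7.177e+26/4.358e+29 = 0.001647
Step 2: ln(n/nQ) = -6.409
Step 3: mu = kB*T*ln(n/nQ) = 1.322e-20*-6.409 = -8.474e-20 J
Step 4: Convert to eV: -8.474e-20/1.602e-19 = -0.5289 eV

-0.5289


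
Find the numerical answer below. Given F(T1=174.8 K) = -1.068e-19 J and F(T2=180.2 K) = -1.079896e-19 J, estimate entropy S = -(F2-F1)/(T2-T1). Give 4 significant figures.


Step 1: dF = F2 - F1 = -1.079896e-19 - (-1.068e-19) = -1.1896e-21 J
Step 2: dT = T2 - T1 = 180.2 - 174.8 = 5.4 K
Step 3: S = -dF/dT = -(-1.1896e-21)/5.4 = 2.203e-22 J/K

2.203e-22


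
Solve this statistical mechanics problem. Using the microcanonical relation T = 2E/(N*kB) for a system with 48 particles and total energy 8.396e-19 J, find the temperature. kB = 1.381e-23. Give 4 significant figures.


Step 1: Numerator = 2*E = 2*8.396e-19 = 1.679e-18 J
Step 2: Denominator = N*kB = 48*1.381e-23 = 6.629e-22
Step 3: T = 1.679e-18 / 6.629e-22 = 2533 K

2533


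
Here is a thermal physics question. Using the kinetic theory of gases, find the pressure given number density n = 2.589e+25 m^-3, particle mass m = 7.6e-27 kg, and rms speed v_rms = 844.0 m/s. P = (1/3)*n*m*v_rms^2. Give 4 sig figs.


Step 1: v_rms^2 = 844.0^2 = 7.123e+05
Step 2: n*m = 2.589e+25*7.6e-27 = 0.1968
Step 3: P = (1/3)*0.1968*7.123e+05 = 4.672e+04 Pa

4.672e+04


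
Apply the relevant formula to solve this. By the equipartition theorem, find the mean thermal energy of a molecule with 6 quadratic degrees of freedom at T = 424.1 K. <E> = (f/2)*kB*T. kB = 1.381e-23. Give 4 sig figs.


Step 1: f/2 = 6/2 = 3
Step 2: kB*T = 1.381e-23 * 424.1 = 5.857e-21
Step 3: <E> = 3 * 5.857e-21 = 1.757e-20 J

1.757e-20


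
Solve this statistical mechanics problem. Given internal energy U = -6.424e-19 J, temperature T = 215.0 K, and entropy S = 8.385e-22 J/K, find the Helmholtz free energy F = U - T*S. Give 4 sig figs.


Step 1: T*S = 215.0 * 8.385e-22 = 1.803e-19 J
Step 2: F = U - T*S = -6.424e-19 - 1.803e-19
Step 3: F = -8.227e-19 J

-8.227e-19


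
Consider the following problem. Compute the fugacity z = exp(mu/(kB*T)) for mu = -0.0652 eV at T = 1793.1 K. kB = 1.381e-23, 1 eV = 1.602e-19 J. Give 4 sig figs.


Step 1: Convert mu to Joules: -0.0652*1.602e-19 = -1.045e-20 J
Step 2: kB*T = 1.381e-23*1793.1 = 2.476e-20 J
Step 3: mu/(kB*T) = -0.4218
Step 4: z = exp(-0.4218) = 0.6559

0.6559


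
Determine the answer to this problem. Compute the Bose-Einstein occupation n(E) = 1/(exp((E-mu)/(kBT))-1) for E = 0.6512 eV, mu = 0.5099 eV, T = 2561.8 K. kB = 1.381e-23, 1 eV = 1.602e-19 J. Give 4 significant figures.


Step 1: (E - mu) = 0.1413 eV
Step 2: x = (E-mu)*eV/(kB*T) = 0.1413*1.602e-19/(1.381e-23*2561.8) = 0.6398
Step 3: exp(x) = 1.896
Step 4: n = 1/(exp(x)-1) = 1.116

1.116


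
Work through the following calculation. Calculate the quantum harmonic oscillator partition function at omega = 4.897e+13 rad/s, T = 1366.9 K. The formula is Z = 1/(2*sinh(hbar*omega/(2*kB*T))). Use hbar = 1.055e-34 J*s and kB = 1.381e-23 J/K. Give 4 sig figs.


Step 1: Compute x = hbar*omega/(kB*T) = 1.055e-34*4.897e+13/(1.381e-23*1366.9) = 0.2737
Step 2: x/2 = 0.1368
Step 3: sinh(x/2) = 0.1373
Step 4: Z = 1/(2*0.1373) = 3.642

3.642


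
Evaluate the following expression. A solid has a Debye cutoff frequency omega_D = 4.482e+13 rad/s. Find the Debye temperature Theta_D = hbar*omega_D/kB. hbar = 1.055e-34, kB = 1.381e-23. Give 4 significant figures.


Step 1: hbar*omega_D = 1.055e-34 * 4.482e+13 = 4.729e-21 J
Step 2: Theta_D = 4.729e-21 / 1.381e-23
Step 3: Theta_D = 342.4 K

342.4


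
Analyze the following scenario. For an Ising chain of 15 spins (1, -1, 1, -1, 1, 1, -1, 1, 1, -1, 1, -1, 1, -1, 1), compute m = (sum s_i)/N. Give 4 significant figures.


Step 1: Count up spins (+1): 9, down spins (-1): 6
Step 2: Total magnetization M = 9 - 6 = 3
Step 3: m = M/N = 3/15 = 0.2

0.2


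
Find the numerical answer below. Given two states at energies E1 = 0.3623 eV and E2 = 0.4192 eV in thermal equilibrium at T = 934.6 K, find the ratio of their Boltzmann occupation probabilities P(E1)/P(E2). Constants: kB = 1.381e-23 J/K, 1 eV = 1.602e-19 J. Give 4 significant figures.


Step 1: Compute energy difference dE = E1 - E2 = 0.3623 - 0.4192 = -0.0569 eV
Step 2: Convert to Joules: dE_J = -0.0569 * 1.602e-19 = -9.115e-21 J
Step 3: Compute exponent = -dE_J / (kB * T) = -(-9.115e-21) / (1.381e-23 * 934.6) = 0.7062
Step 4: P(E1)/P(E2) = exp(0.7062) = 2.026

2.026


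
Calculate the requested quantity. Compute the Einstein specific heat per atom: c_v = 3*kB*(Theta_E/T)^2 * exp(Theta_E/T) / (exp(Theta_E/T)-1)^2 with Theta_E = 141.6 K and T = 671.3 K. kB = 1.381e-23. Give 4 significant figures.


Step 1: x = Theta_E/T = 141.6/671.3 = 0.2109
Step 2: x^2 = 0.04449
Step 3: exp(x) = 1.235
Step 4: c_v = 3*1.381e-23*0.04449*1.235/(1.235-1)^2 = 4.128e-23

4.128e-23


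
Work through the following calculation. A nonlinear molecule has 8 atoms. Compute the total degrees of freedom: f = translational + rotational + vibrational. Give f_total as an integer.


Step 1: Translational DOF = 3
Step 2: Rotational DOF (nonlinear) = 3
Step 3: Vibrational DOF = 3*8 - 6 = 18
Step 4: Total = 3 + 3 + 18 = 24

24


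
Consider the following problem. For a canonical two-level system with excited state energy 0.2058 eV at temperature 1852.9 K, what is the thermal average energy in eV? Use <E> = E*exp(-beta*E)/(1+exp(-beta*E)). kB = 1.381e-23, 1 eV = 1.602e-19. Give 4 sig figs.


Step 1: beta*E = 0.2058*1.602e-19/(1.381e-23*1852.9) = 1.288
Step 2: exp(-beta*E) = 0.2757
Step 3: <E> = 0.2058*0.2757/(1+0.2757) = 0.04448 eV

0.04448


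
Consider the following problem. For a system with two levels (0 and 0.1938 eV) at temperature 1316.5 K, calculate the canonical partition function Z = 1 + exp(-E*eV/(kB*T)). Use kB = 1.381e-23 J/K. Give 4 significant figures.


Step 1: Compute beta*E = E*eV/(kB*T) = 0.1938*1.602e-19/(1.381e-23*1316.5) = 1.708
Step 2: exp(-beta*E) = exp(-1.708) = 0.1813
Step 3: Z = 1 + 0.1813 = 1.181

1.181


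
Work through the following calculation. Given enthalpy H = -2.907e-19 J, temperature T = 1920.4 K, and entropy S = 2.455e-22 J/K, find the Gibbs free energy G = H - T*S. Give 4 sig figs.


Step 1: T*S = 1920.4 * 2.455e-22 = 4.715e-19 J
Step 2: G = H - T*S = -2.907e-19 - 4.715e-19
Step 3: G = -7.622e-19 J

-7.622e-19


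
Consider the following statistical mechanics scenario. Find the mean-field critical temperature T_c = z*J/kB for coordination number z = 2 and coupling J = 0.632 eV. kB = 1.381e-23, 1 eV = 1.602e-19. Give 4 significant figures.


Step 1: z*J = 2*0.632 = 1.264 eV
Step 2: Convert to Joules: 1.264*1.602e-19 = 2.025e-19 J
Step 3: T_c = 2.025e-19 / 1.381e-23 = 1.466e+04 K

1.466e+04


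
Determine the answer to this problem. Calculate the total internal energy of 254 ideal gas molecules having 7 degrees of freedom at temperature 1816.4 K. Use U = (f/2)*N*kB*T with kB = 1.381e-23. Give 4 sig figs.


Step 1: f/2 = 7/2 = 3.5
Step 2: N*kB*T = 254*1.381e-23*1816.4 = 6.371e-18
Step 3: U = 3.5 * 6.371e-18 = 2.23e-17 J

2.23e-17


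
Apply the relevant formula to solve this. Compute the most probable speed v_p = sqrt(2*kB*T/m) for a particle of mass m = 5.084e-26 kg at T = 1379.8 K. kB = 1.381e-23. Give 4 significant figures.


Step 1: Numerator = 2*kB*T = 2*1.381e-23*1379.8 = 3.811e-20
Step 2: Ratio = 3.811e-20 / 5.084e-26 = 7.496e+05
Step 3: v_p = sqrt(7.496e+05) = 865.8 m/s

865.8


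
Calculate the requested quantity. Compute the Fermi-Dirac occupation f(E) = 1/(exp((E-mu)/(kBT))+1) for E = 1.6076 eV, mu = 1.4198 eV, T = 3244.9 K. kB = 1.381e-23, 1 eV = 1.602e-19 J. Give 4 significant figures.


Step 1: (E - mu) = 1.6076 - 1.4198 = 0.1878 eV
Step 2: Convert: (E-mu)*eV = 3.009e-20 J
Step 3: x = (E-mu)*eV/(kB*T) = 0.6714
Step 4: f = 1/(exp(0.6714)+1) = 0.3382

0.3382


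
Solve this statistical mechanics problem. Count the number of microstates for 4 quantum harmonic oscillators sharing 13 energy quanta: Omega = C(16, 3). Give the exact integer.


Step 1: Use binomial coefficient C(16, 3)
Step 2: Numerator = 16! / 13!
Step 3: Denominator = 3!
Step 4: Omega = 560

560


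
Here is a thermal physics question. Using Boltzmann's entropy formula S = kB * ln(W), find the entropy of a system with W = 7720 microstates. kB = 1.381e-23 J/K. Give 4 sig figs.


Step 1: ln(W) = ln(7720) = 8.952
Step 2: S = kB * ln(W) = 1.381e-23 * 8.952
Step 3: S = 1.236e-22 J/K

1.236e-22


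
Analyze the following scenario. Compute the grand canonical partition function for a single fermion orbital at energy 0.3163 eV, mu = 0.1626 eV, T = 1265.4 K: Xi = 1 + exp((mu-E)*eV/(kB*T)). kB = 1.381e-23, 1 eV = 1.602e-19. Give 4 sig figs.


Step 1: (mu - E) = 0.1626 - 0.3163 = -0.1537 eV
Step 2: x = (mu-E)*eV/(kB*T) = -0.1537*1.602e-19/(1.381e-23*1265.4) = -1.409
Step 3: exp(x) = 0.2444
Step 4: Xi = 1 + 0.2444 = 1.244

1.244


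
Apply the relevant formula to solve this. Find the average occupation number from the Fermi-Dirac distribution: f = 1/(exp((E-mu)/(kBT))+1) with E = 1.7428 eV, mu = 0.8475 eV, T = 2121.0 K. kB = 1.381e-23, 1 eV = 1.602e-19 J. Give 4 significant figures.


Step 1: (E - mu) = 1.7428 - 0.8475 = 0.8953 eV
Step 2: Convert: (E-mu)*eV = 1.434e-19 J
Step 3: x = (E-mu)*eV/(kB*T) = 4.897
Step 4: f = 1/(exp(4.897)+1) = 0.007416

0.007416


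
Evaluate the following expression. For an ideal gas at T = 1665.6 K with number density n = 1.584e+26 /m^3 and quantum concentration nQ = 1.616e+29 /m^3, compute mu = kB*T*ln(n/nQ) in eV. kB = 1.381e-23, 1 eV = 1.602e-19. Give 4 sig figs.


Step 1: n/nQ = 1.584e+26/1.616e+29 = 0.0009802
Step 2: ln(n/nQ) = -6.928
Step 3: mu = kB*T*ln(n/nQ) = 2.3e-20*-6.928 = -1.594e-19 J
Step 4: Convert to eV: -1.594e-19/1.602e-19 = -0.9947 eV

-0.9947


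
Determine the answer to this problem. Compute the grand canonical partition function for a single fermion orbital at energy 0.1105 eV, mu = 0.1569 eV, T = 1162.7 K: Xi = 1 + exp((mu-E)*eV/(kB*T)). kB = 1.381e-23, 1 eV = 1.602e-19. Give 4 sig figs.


Step 1: (mu - E) = 0.1569 - 0.1105 = 0.0464 eV
Step 2: x = (mu-E)*eV/(kB*T) = 0.0464*1.602e-19/(1.381e-23*1162.7) = 0.4629
Step 3: exp(x) = 1.589
Step 4: Xi = 1 + 1.589 = 2.589

2.589


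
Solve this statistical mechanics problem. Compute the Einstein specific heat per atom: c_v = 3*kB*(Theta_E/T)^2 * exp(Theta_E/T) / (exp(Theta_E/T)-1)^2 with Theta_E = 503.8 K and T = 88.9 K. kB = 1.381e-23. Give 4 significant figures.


Step 1: x = Theta_E/T = 503.8/88.9 = 5.667
Step 2: x^2 = 32.12
Step 3: exp(x) = 289.2
Step 4: c_v = 3*1.381e-23*32.12*289.2/(289.2-1)^2 = 4.633e-24

4.633e-24


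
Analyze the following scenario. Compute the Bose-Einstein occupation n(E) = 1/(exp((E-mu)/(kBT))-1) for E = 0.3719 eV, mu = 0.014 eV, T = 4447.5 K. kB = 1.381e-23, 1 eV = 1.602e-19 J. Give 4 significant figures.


Step 1: (E - mu) = 0.3579 eV
Step 2: x = (E-mu)*eV/(kB*T) = 0.3579*1.602e-19/(1.381e-23*4447.5) = 0.9335
Step 3: exp(x) = 2.543
Step 4: n = 1/(exp(x)-1) = 0.6479

0.6479


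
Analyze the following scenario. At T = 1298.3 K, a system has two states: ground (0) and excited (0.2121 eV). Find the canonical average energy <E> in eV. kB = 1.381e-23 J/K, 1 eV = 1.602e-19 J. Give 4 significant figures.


Step 1: beta*E = 0.2121*1.602e-19/(1.381e-23*1298.3) = 1.895
Step 2: exp(-beta*E) = 0.1503
Step 3: <E> = 0.2121*0.1503/(1+0.1503) = 0.02771 eV

0.02771


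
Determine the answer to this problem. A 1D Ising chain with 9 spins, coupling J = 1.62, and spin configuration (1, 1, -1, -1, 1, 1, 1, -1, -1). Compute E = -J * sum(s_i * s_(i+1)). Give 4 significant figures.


Step 1: Nearest-neighbor products: 1, -1, 1, -1, 1, 1, -1, 1
Step 2: Sum of products = 2
Step 3: E = -1.62 * 2 = -3.24

-3.24


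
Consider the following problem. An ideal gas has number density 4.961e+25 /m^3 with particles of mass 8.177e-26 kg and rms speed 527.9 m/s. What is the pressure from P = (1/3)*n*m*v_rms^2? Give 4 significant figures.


Step 1: v_rms^2 = 527.9^2 = 2.787e+05
Step 2: n*m = 4.961e+25*8.177e-26 = 4.057
Step 3: P = (1/3)*4.057*2.787e+05 = 3.768e+05 Pa

3.768e+05


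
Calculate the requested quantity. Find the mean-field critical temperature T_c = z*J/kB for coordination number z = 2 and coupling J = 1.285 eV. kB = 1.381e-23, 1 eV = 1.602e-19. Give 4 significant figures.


Step 1: z*J = 2*1.285 = 2.57 eV
Step 2: Convert to Joules: 2.57*1.602e-19 = 4.117e-19 J
Step 3: T_c = 4.117e-19 / 1.381e-23 = 2.981e+04 K

2.981e+04


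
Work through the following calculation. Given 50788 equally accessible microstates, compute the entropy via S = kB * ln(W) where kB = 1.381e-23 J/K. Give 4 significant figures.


Step 1: ln(W) = ln(50788) = 10.84
Step 2: S = kB * ln(W) = 1.381e-23 * 10.84
Step 3: S = 1.496e-22 J/K

1.496e-22


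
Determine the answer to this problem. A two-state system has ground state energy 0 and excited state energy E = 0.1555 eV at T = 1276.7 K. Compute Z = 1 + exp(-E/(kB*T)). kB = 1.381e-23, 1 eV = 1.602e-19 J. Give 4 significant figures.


Step 1: Compute beta*E = E*eV/(kB*T) = 0.1555*1.602e-19/(1.381e-23*1276.7) = 1.413
Step 2: exp(-beta*E) = exp(-1.413) = 0.2434
Step 3: Z = 1 + 0.2434 = 1.243

1.243


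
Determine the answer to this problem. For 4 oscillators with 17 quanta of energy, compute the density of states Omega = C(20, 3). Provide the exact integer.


Step 1: Use binomial coefficient C(20, 3)
Step 2: Numerator = 20! / 17!
Step 3: Denominator = 3!
Step 4: Omega = 1140

1140


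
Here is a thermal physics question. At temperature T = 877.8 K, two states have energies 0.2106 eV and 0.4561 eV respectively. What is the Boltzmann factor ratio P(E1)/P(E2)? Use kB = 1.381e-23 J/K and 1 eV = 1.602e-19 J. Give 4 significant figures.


Step 1: Compute energy difference dE = E1 - E2 = 0.2106 - 0.4561 = -0.2455 eV
Step 2: Convert to Joules: dE_J = -0.2455 * 1.602e-19 = -3.933e-20 J
Step 3: Compute exponent = -dE_J / (kB * T) = -(-3.933e-20) / (1.381e-23 * 877.8) = 3.244
Step 4: P(E1)/P(E2) = exp(3.244) = 25.64

25.64


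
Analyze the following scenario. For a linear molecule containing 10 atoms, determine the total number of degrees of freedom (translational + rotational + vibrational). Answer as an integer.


Step 1: Translational DOF = 3
Step 2: Rotational DOF (linear) = 2
Step 3: Vibrational DOF = 3*10 - 5 = 25
Step 4: Total = 3 + 2 + 25 = 30

30


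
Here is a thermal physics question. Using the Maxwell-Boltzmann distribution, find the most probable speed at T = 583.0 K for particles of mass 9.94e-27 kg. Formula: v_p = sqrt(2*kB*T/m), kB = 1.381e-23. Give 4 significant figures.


Step 1: Numerator = 2*kB*T = 2*1.381e-23*583.0 = 1.61e-20
Step 2: Ratio = 1.61e-20 / 9.94e-27 = 1.62e+06
Step 3: v_p = sqrt(1.62e+06) = 1273 m/s

1273


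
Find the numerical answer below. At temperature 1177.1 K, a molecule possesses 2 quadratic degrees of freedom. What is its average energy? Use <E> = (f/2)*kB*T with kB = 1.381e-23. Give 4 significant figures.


Step 1: f/2 = 2/2 = 1
Step 2: kB*T = 1.381e-23 * 1177.1 = 1.626e-20
Step 3: <E> = 1 * 1.626e-20 = 1.626e-20 J

1.626e-20


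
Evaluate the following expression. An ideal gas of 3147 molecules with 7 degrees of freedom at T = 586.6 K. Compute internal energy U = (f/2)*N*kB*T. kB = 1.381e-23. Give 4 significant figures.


Step 1: f/2 = 7/2 = 3.5
Step 2: N*kB*T = 3147*1.381e-23*586.6 = 2.549e-17
Step 3: U = 3.5 * 2.549e-17 = 8.923e-17 J

8.923e-17


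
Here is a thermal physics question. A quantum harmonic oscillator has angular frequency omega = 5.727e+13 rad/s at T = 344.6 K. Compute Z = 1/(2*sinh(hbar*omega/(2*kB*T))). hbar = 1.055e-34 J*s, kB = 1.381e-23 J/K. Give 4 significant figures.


Step 1: Compute x = hbar*omega/(kB*T) = 1.055e-34*5.727e+13/(1.381e-23*344.6) = 1.27
Step 2: x/2 = 0.6348
Step 3: sinh(x/2) = 0.6783
Step 4: Z = 1/(2*0.6783) = 0.7371

0.7371


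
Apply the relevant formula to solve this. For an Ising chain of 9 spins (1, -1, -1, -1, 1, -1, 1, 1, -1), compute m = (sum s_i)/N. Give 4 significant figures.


Step 1: Count up spins (+1): 4, down spins (-1): 5
Step 2: Total magnetization M = 4 - 5 = -1
Step 3: m = M/N = -1/9 = -0.1111

-0.1111


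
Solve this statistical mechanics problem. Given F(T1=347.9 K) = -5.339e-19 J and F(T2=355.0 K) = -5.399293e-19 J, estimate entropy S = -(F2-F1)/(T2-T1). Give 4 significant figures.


Step 1: dF = F2 - F1 = -5.399293e-19 - (-5.339e-19) = -6.0293e-21 J
Step 2: dT = T2 - T1 = 355.0 - 347.9 = 7.1 K
Step 3: S = -dF/dT = -(-6.0293e-21)/7.1 = 8.492e-22 J/K

8.492e-22


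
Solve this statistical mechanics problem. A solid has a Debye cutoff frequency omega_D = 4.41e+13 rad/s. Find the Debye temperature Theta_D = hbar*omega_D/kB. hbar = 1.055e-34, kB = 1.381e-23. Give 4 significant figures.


Step 1: hbar*omega_D = 1.055e-34 * 4.41e+13 = 4.653e-21 J
Step 2: Theta_D = 4.653e-21 / 1.381e-23
Step 3: Theta_D = 336.9 K

336.9


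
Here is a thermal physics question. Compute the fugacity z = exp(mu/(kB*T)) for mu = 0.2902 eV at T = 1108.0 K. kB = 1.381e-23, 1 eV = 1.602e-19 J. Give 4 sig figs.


Step 1: Convert mu to Joules: 0.2902*1.602e-19 = 4.649e-20 J
Step 2: kB*T = 1.381e-23*1108.0 = 1.53e-20 J
Step 3: mu/(kB*T) = 3.038
Step 4: z = exp(3.038) = 20.87

20.87


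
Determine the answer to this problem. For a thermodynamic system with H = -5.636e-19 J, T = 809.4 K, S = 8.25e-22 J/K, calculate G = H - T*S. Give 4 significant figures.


Step 1: T*S = 809.4 * 8.25e-22 = 6.678e-19 J
Step 2: G = H - T*S = -5.636e-19 - 6.678e-19
Step 3: G = -1.231e-18 J

-1.231e-18


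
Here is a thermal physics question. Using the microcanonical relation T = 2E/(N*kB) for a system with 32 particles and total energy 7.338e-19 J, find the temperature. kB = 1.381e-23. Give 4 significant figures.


Step 1: Numerator = 2*E = 2*7.338e-19 = 1.468e-18 J
Step 2: Denominator = N*kB = 32*1.381e-23 = 4.419e-22
Step 3: T = 1.468e-18 / 4.419e-22 = 3321 K

3321


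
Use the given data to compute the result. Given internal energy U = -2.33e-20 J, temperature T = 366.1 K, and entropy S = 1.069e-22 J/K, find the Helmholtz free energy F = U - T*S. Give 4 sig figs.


Step 1: T*S = 366.1 * 1.069e-22 = 3.914e-20 J
Step 2: F = U - T*S = -2.33e-20 - 3.914e-20
Step 3: F = -6.244e-20 J

-6.244e-20


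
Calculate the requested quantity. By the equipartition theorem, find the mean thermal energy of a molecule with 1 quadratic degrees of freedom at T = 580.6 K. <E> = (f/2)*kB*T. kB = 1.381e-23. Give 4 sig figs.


Step 1: f/2 = 1/2 = 0.5
Step 2: kB*T = 1.381e-23 * 580.6 = 8.018e-21
Step 3: <E> = 0.5 * 8.018e-21 = 4.009e-21 J

4.009e-21


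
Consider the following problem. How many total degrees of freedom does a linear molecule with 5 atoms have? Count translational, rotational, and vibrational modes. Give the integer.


Step 1: Translational DOF = 3
Step 2: Rotational DOF (linear) = 2
Step 3: Vibrational DOF = 3*5 - 5 = 10
Step 4: Total = 3 + 2 + 10 = 15

15


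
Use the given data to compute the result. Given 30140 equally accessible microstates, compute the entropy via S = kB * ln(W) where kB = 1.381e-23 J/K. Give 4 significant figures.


Step 1: ln(W) = ln(30140) = 10.31
Step 2: S = kB * ln(W) = 1.381e-23 * 10.31
Step 3: S = 1.424e-22 J/K

1.424e-22


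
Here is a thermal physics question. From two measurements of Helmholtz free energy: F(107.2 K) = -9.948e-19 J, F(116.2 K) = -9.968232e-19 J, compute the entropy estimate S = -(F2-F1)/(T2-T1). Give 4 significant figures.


Step 1: dF = F2 - F1 = -9.968232e-19 - (-9.948e-19) = -2.0232e-21 J
Step 2: dT = T2 - T1 = 116.2 - 107.2 = 9 K
Step 3: S = -dF/dT = -(-2.0232e-21)/9 = 2.248e-22 J/K

2.248e-22


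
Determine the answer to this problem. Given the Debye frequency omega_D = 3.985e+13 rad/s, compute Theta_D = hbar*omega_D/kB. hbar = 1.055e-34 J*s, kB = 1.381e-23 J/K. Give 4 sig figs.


Step 1: hbar*omega_D = 1.055e-34 * 3.985e+13 = 4.204e-21 J
Step 2: Theta_D = 4.204e-21 / 1.381e-23
Step 3: Theta_D = 304.4 K

304.4


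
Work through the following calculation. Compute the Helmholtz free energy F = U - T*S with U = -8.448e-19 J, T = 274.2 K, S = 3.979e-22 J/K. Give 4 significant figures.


Step 1: T*S = 274.2 * 3.979e-22 = 1.091e-19 J
Step 2: F = U - T*S = -8.448e-19 - 1.091e-19
Step 3: F = -9.539e-19 J

-9.539e-19


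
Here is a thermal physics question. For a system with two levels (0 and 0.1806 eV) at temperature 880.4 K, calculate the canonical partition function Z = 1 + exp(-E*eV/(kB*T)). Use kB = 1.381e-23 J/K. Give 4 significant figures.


Step 1: Compute beta*E = E*eV/(kB*T) = 0.1806*1.602e-19/(1.381e-23*880.4) = 2.38
Step 2: exp(-beta*E) = exp(-2.38) = 0.09259
Step 3: Z = 1 + 0.09259 = 1.093

1.093


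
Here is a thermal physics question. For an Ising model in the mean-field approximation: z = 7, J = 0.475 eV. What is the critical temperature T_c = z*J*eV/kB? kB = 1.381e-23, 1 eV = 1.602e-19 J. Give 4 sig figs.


Step 1: z*J = 7*0.475 = 3.325 eV
Step 2: Convert to Joules: 3.325*1.602e-19 = 5.327e-19 J
Step 3: T_c = 5.327e-19 / 1.381e-23 = 3.857e+04 K

3.857e+04


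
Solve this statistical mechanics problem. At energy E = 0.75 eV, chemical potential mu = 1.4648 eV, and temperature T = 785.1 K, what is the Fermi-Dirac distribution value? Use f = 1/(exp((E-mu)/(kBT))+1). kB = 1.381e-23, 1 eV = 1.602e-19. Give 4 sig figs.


Step 1: (E - mu) = 0.75 - 1.4648 = -0.7148 eV
Step 2: Convert: (E-mu)*eV = -1.145e-19 J
Step 3: x = (E-mu)*eV/(kB*T) = -10.56
Step 4: f = 1/(exp(-10.56)+1) = 1

1


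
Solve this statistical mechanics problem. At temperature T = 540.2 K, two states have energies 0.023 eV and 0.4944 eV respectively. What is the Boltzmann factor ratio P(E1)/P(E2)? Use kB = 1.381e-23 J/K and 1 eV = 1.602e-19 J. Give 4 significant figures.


Step 1: Compute energy difference dE = E1 - E2 = 0.023 - 0.4944 = -0.4714 eV
Step 2: Convert to Joules: dE_J = -0.4714 * 1.602e-19 = -7.552e-20 J
Step 3: Compute exponent = -dE_J / (kB * T) = -(-7.552e-20) / (1.381e-23 * 540.2) = 10.12
Step 4: P(E1)/P(E2) = exp(10.12) = 2.491e+04

2.491e+04


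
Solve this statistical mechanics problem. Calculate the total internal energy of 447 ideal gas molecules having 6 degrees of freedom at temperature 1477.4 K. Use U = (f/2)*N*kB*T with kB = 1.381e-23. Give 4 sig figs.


Step 1: f/2 = 6/2 = 3.0
Step 2: N*kB*T = 447*1.381e-23*1477.4 = 9.12e-18
Step 3: U = 3.0 * 9.12e-18 = 2.736e-17 J

2.736e-17


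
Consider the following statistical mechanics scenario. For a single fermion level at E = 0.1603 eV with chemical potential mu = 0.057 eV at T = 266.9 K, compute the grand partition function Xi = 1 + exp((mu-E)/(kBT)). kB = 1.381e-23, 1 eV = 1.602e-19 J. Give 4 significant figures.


Step 1: (mu - E) = 0.057 - 0.1603 = -0.1033 eV
Step 2: x = (mu-E)*eV/(kB*T) = -0.1033*1.602e-19/(1.381e-23*266.9) = -4.49
Step 3: exp(x) = 0.01122
Step 4: Xi = 1 + 0.01122 = 1.011

1.011


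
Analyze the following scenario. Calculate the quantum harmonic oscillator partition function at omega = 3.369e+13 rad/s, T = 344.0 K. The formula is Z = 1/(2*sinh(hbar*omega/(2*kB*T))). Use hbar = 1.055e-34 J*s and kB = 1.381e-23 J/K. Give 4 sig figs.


Step 1: Compute x = hbar*omega/(kB*T) = 1.055e-34*3.369e+13/(1.381e-23*344.0) = 0.7482
Step 2: x/2 = 0.3741
Step 3: sinh(x/2) = 0.3829
Step 4: Z = 1/(2*0.3829) = 1.306

1.306


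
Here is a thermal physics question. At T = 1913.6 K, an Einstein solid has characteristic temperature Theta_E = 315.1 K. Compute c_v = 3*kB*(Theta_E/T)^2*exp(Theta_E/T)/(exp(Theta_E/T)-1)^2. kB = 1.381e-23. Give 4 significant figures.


Step 1: x = Theta_E/T = 315.1/1913.6 = 0.1647
Step 2: x^2 = 0.02711
Step 3: exp(x) = 1.179
Step 4: c_v = 3*1.381e-23*0.02711*1.179/(1.179-1)^2 = 4.134e-23

4.134e-23


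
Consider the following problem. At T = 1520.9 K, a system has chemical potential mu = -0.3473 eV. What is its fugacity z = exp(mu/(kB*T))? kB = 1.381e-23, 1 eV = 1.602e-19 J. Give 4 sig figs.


Step 1: Convert mu to Joules: -0.3473*1.602e-19 = -5.564e-20 J
Step 2: kB*T = 1.381e-23*1520.9 = 2.1e-20 J
Step 3: mu/(kB*T) = -2.649
Step 4: z = exp(-2.649) = 0.07073

0.07073


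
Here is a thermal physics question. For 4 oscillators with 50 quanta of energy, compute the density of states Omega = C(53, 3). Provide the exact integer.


Step 1: Use binomial coefficient C(53, 3)
Step 2: Numerator = 53! / 50!
Step 3: Denominator = 3!
Step 4: Omega = 23426

23426


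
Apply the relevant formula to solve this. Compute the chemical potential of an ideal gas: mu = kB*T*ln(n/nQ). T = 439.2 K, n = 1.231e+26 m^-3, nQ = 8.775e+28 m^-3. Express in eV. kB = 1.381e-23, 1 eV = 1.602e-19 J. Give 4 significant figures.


Step 1: n/nQ = 1.231e+26/8.775e+28 = 0.001403
Step 2: ln(n/nQ) = -6.569
Step 3: mu = kB*T*ln(n/nQ) = 6.065e-21*-6.569 = -3.984e-20 J
Step 4: Convert to eV: -3.984e-20/1.602e-19 = -0.2487 eV

-0.2487


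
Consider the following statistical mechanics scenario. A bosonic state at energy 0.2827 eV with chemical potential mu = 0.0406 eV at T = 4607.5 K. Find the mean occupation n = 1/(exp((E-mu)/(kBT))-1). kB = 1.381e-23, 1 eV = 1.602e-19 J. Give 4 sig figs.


Step 1: (E - mu) = 0.2421 eV
Step 2: x = (E-mu)*eV/(kB*T) = 0.2421*1.602e-19/(1.381e-23*4607.5) = 0.6095
Step 3: exp(x) = 1.84
Step 4: n = 1/(exp(x)-1) = 1.191

1.191


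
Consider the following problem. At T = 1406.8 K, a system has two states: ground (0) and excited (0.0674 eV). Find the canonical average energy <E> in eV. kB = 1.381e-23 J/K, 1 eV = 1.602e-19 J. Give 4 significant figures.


Step 1: beta*E = 0.0674*1.602e-19/(1.381e-23*1406.8) = 0.5558
Step 2: exp(-beta*E) = 0.5736
Step 3: <E> = 0.0674*0.5736/(1+0.5736) = 0.02457 eV

0.02457


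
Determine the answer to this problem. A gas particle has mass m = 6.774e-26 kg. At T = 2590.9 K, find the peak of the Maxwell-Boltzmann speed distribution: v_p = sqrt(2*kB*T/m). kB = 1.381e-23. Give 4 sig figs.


Step 1: Numerator = 2*kB*T = 2*1.381e-23*2590.9 = 7.156e-20
Step 2: Ratio = 7.156e-20 / 6.774e-26 = 1.056e+06
Step 3: v_p = sqrt(1.056e+06) = 1028 m/s

1028


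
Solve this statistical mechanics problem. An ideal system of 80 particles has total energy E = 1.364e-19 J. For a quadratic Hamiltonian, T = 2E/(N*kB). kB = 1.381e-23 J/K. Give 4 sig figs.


Step 1: Numerator = 2*E = 2*1.364e-19 = 2.728e-19 J
Step 2: Denominator = N*kB = 80*1.381e-23 = 1.105e-21
Step 3: T = 2.728e-19 / 1.105e-21 = 246.9 K

246.9


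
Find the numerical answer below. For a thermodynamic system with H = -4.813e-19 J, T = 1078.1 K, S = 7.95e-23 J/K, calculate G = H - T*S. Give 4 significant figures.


Step 1: T*S = 1078.1 * 7.95e-23 = 8.571e-20 J
Step 2: G = H - T*S = -4.813e-19 - 8.571e-20
Step 3: G = -5.67e-19 J

-5.67e-19


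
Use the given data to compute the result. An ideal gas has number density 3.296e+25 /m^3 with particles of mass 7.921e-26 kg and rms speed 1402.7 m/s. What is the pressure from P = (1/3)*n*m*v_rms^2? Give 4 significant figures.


Step 1: v_rms^2 = 1402.7^2 = 1.968e+06
Step 2: n*m = 3.296e+25*7.921e-26 = 2.611
Step 3: P = (1/3)*2.611*1.968e+06 = 1.712e+06 Pa

1.712e+06
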